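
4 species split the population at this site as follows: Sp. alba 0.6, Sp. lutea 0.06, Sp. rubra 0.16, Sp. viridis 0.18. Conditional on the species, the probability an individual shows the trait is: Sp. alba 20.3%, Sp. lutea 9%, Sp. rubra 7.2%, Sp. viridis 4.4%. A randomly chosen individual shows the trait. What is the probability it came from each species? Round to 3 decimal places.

Unnormalized posteriors (prior × likelihood):
  Sp. alba: 0.6 × 0.203 = 0.1218
  Sp. lutea: 0.06 × 0.09 = 0.0054
  Sp. rubra: 0.16 × 0.072 = 0.01152
  Sp. viridis: 0.18 × 0.044 = 0.00792
Sum = 0.14664.
P(Sp. alba | trait) = 0.1218/0.14664 ≈ 0.831
P(Sp. lutea | trait) = 0.0054/0.14664 ≈ 0.037
P(Sp. rubra | trait) = 0.01152/0.14664 ≈ 0.079
P(Sp. viridis | trait) = 0.00792/0.14664 ≈ 0.054

Sp. alba 0.831, Sp. lutea 0.037, Sp. rubra 0.079, Sp. viridis 0.054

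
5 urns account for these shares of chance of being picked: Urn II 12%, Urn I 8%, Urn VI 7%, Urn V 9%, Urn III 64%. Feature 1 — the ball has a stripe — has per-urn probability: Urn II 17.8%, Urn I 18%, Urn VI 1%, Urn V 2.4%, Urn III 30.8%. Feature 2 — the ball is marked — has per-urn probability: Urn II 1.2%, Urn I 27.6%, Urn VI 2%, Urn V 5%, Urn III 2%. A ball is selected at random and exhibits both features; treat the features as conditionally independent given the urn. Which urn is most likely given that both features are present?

By Bayes' rule, posterior ∝ prior × likelihood:
  Urn II: 0.12 × 0.178 × 0.012 = 0.00025632
  Urn I: 0.08 × 0.18 × 0.276 = 0.0039744
  Urn VI: 0.07 × 0.01 × 0.02 = 0.000014
  Urn V: 0.09 × 0.024 × 0.05 = 0.000108
  Urn III: 0.64 × 0.308 × 0.02 = 0.0039424
Sum = 0.00829512.
Largest term belongs to Urn I, so Urn I is most probable.

Urn I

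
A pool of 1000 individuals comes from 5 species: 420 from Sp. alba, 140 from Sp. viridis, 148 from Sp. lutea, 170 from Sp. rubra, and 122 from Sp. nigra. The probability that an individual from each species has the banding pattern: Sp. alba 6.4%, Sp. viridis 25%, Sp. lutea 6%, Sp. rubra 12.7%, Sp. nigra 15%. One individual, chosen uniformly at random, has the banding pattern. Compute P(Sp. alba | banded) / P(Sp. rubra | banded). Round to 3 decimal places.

Prior × likelihood for each hypothesis:
  Sp. alba: 0.42 × 0.064 = 0.02688
  Sp. viridis: 0.14 × 0.25 = 0.035
  Sp. lutea: 0.148 × 0.06 = 0.00888
  Sp. rubra: 0.17 × 0.127 = 0.02159
  Sp. nigra: 0.122 × 0.15 = 0.0183
Total = 0.11065.
The ratio is 0.02688 / 0.02159 (the normalizer cancels) = 1.245.

1.245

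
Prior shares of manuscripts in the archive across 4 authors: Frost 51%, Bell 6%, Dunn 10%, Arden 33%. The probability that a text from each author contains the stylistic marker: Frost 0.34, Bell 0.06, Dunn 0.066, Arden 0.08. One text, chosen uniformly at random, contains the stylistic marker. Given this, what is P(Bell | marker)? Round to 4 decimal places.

0.0171

By Bayes' rule, posterior ∝ prior × likelihood:
  Frost: 0.51 × 0.34 = 0.1734
  Bell: 0.06 × 0.06 = 0.0036
  Dunn: 0.1 × 0.066 = 0.0066
  Arden: 0.33 × 0.08 = 0.0264
Normalizing constant = 0.21.
P(Bell | evidence) = 0.0036 / 0.21 ≈ 0.0171.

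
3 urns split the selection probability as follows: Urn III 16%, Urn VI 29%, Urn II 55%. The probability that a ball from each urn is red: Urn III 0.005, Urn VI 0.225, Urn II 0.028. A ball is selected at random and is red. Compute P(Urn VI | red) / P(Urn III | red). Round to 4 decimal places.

Compute prior × likelihood for every hypothesis:
  Urn III: 0.16 × 0.005 = 0.0008
  Urn VI: 0.29 × 0.225 = 0.06525
  Urn II: 0.55 × 0.028 = 0.0154
Normalizing constant = 0.08145.
The ratio is 0.06525 / 0.0008 (the normalizer cancels) = 81.5625.

81.5625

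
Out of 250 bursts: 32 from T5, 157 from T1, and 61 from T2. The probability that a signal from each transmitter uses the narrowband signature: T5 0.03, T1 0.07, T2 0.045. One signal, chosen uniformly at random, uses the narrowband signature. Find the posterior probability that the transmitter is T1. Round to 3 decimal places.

Compute prior × likelihood for every hypothesis:
  T5: 0.128 × 0.03 = 0.00384
  T1: 0.628 × 0.07 = 0.04396
  T2: 0.244 × 0.045 = 0.01098
Sum = 0.05878.
P(T1 | evidence) = 0.04396 / 0.05878 ≈ 0.748.

0.748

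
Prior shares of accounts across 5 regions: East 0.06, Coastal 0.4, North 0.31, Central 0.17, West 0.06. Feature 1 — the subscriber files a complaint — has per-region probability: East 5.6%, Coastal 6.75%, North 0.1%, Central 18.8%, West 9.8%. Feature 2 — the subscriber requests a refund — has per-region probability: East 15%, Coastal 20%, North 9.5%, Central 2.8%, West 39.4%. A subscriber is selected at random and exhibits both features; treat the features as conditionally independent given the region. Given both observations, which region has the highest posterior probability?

By Bayes' rule, posterior ∝ prior × likelihood:
  East: 0.06 × 0.056 × 0.15 = 0.000504
  Coastal: 0.4 × 0.0675 × 0.2 = 0.0054
  North: 0.31 × 0.001 × 0.095 = 0.00002945
  Central: 0.17 × 0.188 × 0.028 = 0.00089488
  West: 0.06 × 0.098 × 0.394 = 0.00231672
Normalizing constant = 0.00914505.
Largest term belongs to Coastal, so Coastal is most probable.

Coastal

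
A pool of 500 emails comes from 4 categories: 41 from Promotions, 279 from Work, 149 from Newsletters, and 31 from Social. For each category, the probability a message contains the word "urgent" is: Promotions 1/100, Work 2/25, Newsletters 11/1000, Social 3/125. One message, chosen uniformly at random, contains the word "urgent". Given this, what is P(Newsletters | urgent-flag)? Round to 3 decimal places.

0.065

Compute prior × likelihood for every hypothesis:
  Promotions: 0.082 × 0.01 = 0.00082
  Work: 0.558 × 0.08 = 0.04464
  Newsletters: 0.298 × 0.011 = 0.003278
  Social: 0.062 × 0.024 = 0.001488
Sum = 0.050226.
P(Newsletters | evidence) = 0.003278 / 0.050226 ≈ 0.065.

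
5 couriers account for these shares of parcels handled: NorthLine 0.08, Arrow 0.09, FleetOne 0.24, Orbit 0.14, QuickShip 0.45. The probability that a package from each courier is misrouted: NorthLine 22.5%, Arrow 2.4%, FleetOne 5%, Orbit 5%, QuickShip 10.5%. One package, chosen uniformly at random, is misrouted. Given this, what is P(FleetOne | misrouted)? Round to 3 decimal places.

0.139

Unnormalized posteriors (prior × likelihood):
  NorthLine: 0.08 × 0.225 = 0.018
  Arrow: 0.09 × 0.024 = 0.00216
  FleetOne: 0.24 × 0.05 = 0.012
  Orbit: 0.14 × 0.05 = 0.007
  QuickShip: 0.45 × 0.105 = 0.04725
Sum = 0.08641.
P(FleetOne | evidence) = 0.012 / 0.08641 ≈ 0.139.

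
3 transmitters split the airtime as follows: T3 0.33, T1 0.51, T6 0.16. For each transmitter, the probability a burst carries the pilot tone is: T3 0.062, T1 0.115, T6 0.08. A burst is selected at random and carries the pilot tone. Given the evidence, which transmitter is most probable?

T1

Unnormalized posteriors (prior × likelihood):
  T3: 0.33 × 0.062 = 0.02046
  T1: 0.51 × 0.115 = 0.05865
  T6: 0.16 × 0.08 = 0.0128
Normalizing constant = 0.09191.
Largest term belongs to T1, so T1 is most probable.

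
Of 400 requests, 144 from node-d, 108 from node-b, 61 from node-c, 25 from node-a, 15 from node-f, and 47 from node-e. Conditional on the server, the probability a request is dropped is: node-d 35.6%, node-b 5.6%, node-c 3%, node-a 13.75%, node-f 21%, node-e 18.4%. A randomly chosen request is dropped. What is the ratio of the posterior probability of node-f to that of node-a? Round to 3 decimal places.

Unnormalized posteriors (prior × likelihood):
  node-d: 0.36 × 0.356 = 0.12816
  node-b: 0.27 × 0.056 = 0.01512
  node-c: 0.1525 × 0.03 = 0.004575
  node-a: 0.0625 × 0.1375 = 0.00859375
  node-f: 0.0375 × 0.21 = 0.007875
  node-e: 0.1175 × 0.184 = 0.02162
Normalizing constant = 0.18594375.
The ratio is 0.007875 / 0.00859375 (the normalizer cancels) = 0.916.

0.916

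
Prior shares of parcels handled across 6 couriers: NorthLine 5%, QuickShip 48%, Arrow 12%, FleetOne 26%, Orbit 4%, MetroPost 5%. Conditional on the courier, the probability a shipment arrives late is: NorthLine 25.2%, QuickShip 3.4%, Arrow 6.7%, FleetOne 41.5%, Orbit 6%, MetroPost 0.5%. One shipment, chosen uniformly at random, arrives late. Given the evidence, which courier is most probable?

FleetOne

Prior × likelihood for each hypothesis:
  NorthLine: 0.05 × 0.252 = 0.0126
  QuickShip: 0.48 × 0.034 = 0.01632
  Arrow: 0.12 × 0.067 = 0.00804
  FleetOne: 0.26 × 0.415 = 0.1079
  Orbit: 0.04 × 0.06 = 0.0024
  MetroPost: 0.05 × 0.005 = 0.00025
Total = 0.14751.
Largest term belongs to FleetOne, so FleetOne is most probable.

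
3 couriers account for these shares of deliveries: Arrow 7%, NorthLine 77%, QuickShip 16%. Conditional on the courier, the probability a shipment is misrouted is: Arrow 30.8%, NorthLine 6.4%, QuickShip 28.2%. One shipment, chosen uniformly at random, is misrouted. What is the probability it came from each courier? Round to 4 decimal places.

Unnormalized posteriors (prior × likelihood):
  Arrow: 0.07 × 0.308 = 0.02156
  NorthLine: 0.77 × 0.064 = 0.04928
  QuickShip: 0.16 × 0.282 = 0.04512
Sum = 0.11596.
P(Arrow | misrouted) = 0.02156/0.11596 ≈ 0.1859
P(NorthLine | misrouted) = 0.04928/0.11596 ≈ 0.4250
P(QuickShip | misrouted) = 0.04512/0.11596 ≈ 0.3891
(Check: 0.1859+0.4250+0.3891 = 1.0000.)

Arrow 0.1859, NorthLine 0.4250, QuickShip 0.3891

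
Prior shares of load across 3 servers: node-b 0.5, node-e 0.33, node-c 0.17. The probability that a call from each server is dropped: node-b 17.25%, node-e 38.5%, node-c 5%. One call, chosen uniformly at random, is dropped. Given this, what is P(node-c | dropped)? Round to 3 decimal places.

0.038

Compute prior × likelihood for every hypothesis:
  node-b: 0.5 × 0.1725 = 0.08625
  node-e: 0.33 × 0.385 = 0.12705
  node-c: 0.17 × 0.05 = 0.0085
Sum = 0.2218.
P(node-c | evidence) = 0.0085 / 0.2218 ≈ 0.038.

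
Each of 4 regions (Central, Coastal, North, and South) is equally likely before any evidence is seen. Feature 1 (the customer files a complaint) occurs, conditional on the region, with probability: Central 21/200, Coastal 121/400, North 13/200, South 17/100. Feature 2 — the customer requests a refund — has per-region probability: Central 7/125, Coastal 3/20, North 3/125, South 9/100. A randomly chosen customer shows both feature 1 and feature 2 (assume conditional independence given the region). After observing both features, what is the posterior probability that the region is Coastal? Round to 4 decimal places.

With a uniform prior (1/4 each), posterior ∝ likelihood:
  Central: 0.105 × 0.056 = 0.00588
  Coastal: 0.3025 × 0.15 = 0.045375
  North: 0.065 × 0.024 = 0.00156
  South: 0.17 × 0.09 = 0.0153
Sum = 0.068115.
P(Coastal | evidence) = 0.045375 / 0.068115 ≈ 0.6662.

0.6662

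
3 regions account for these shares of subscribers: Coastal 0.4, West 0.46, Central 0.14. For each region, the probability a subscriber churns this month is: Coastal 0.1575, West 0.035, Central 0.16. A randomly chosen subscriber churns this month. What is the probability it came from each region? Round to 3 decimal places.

Coastal 0.621, West 0.159, Central 0.221

By Bayes' rule, posterior ∝ prior × likelihood:
  Coastal: 0.4 × 0.1575 = 0.063
  West: 0.46 × 0.035 = 0.0161
  Central: 0.14 × 0.16 = 0.0224
Normalizing constant = 0.1015.
P(Coastal | churn) = 0.063/0.1015 ≈ 0.621
P(West | churn) = 0.0161/0.1015 ≈ 0.159
P(Central | churn) = 0.0224/0.1015 ≈ 0.221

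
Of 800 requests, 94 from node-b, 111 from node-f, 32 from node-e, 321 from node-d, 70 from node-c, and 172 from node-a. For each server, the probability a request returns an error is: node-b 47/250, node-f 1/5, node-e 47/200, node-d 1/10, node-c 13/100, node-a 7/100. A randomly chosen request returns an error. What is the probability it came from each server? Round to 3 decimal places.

By Bayes' rule, posterior ∝ prior × likelihood:
  node-b: 0.1175 × 0.188 = 0.02209
  node-f: 0.13875 × 0.2 = 0.02775
  node-e: 0.04 × 0.235 = 0.0094
  node-d: 0.40125 × 0.1 = 0.040125
  node-c: 0.0875 × 0.13 = 0.011375
  node-a: 0.215 × 0.07 = 0.01505
Total = 0.12579.
P(node-b | error) = 0.02209/0.12579 ≈ 0.176
P(node-f | error) = 0.02775/0.12579 ≈ 0.221
P(node-e | error) = 0.0094/0.12579 ≈ 0.075
P(node-d | error) = 0.040125/0.12579 ≈ 0.319
P(node-c | error) = 0.011375/0.12579 ≈ 0.090
P(node-a | error) = 0.01505/0.12579 ≈ 0.120

node-b 0.176, node-f 0.221, node-e 0.075, node-d 0.319, node-c 0.090, node-a 0.120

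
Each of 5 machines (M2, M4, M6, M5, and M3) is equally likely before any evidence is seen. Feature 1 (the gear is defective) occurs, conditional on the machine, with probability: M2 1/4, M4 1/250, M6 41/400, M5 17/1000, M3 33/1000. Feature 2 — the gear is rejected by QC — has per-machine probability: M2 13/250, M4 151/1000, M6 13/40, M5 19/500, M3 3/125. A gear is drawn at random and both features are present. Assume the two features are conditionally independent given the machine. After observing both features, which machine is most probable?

M6

Since the prior is uniform, the posterior is proportional to the likelihood:
  M2: 0.25 × 0.052 = 0.013
  M4: 0.004 × 0.151 = 0.000604
  M6: 0.1025 × 0.325 = 0.0333125
  M5: 0.017 × 0.038 = 0.000646
  M3: 0.033 × 0.024 = 0.000792
Sum = 0.0483545.
Largest term belongs to M6, so M6 is most probable.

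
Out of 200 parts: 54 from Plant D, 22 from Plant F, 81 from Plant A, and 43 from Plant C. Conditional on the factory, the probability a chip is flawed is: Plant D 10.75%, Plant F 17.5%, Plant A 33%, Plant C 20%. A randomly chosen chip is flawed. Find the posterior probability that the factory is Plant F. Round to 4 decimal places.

Compute prior × likelihood for every hypothesis:
  Plant D: 0.27 × 0.1075 = 0.029025
  Plant F: 0.11 × 0.175 = 0.01925
  Plant A: 0.405 × 0.33 = 0.13365
  Plant C: 0.215 × 0.2 = 0.043
Total = 0.224925.
P(Plant F | evidence) = 0.01925 / 0.224925 ≈ 0.0856.

0.0856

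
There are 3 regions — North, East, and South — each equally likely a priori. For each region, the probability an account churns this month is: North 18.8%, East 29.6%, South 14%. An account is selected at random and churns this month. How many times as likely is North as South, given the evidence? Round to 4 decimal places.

Since the prior is uniform, the posterior is proportional to the likelihood:
  North: 0.188
  East: 0.296
  South: 0.14
Normalizing constant = 0.624.
The ratio is 0.188 / 0.14 (the normalizer cancels) = 1.3429.

1.3429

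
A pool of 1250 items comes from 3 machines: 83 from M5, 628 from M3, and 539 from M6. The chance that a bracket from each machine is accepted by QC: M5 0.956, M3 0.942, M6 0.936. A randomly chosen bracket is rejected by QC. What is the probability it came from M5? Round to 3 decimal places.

Taking complements, P(rejected | each) = M5 0.044, M3 0.058, M6 0.064.
Prior × likelihood for each hypothesis:
  M5: 0.0664 × 0.044 = 0.0029216
  M3: 0.5024 × 0.058 = 0.0291392
  M6: 0.4312 × 0.064 = 0.0275968
Sum = 0.0596576.
P(M5 | evidence) = 0.0029216 / 0.0596576 ≈ 0.049.

0.049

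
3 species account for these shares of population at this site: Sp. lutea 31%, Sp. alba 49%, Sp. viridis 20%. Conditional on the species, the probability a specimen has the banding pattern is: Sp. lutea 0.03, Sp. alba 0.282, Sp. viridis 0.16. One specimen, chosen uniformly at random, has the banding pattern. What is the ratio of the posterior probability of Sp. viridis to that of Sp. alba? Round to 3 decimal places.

0.232

Unnormalized posteriors (prior × likelihood):
  Sp. lutea: 0.31 × 0.03 = 0.0093
  Sp. alba: 0.49 × 0.282 = 0.13818
  Sp. viridis: 0.2 × 0.16 = 0.032
Normalizing constant = 0.17948.
The ratio is 0.032 / 0.13818 (the normalizer cancels) = 0.232.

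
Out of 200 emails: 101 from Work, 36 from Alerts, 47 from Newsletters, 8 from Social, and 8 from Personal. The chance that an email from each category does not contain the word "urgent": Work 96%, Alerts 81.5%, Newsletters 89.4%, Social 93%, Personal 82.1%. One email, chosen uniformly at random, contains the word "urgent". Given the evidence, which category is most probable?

Alerts

Taking complements, P(urgent-flag | each) = Work 0.04, Alerts 0.185, Newsletters 0.106, Social 0.07, Personal 0.179.
Prior × likelihood for each hypothesis:
  Work: 0.505 × 0.04 = 0.0202
  Alerts: 0.18 × 0.185 = 0.0333
  Newsletters: 0.235 × 0.106 = 0.02491
  Social: 0.04 × 0.07 = 0.0028
  Personal: 0.04 × 0.179 = 0.00716
Normalizing constant = 0.08837.
Largest term belongs to Alerts, so Alerts is most probable.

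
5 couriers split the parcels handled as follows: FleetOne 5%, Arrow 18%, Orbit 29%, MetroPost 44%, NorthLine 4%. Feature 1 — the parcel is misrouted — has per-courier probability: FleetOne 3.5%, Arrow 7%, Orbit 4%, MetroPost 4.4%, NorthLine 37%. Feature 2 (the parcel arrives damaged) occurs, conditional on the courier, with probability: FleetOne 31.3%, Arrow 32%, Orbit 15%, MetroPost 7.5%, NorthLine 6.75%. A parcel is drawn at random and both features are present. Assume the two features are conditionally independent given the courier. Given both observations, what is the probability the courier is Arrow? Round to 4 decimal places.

0.4597

Unnormalized posteriors (prior × likelihood):
  FleetOne: 0.05 × 0.035 × 0.313 = 0.00054775
  Arrow: 0.18 × 0.07 × 0.32 = 0.004032
  Orbit: 0.29 × 0.04 × 0.15 = 0.00174
  MetroPost: 0.44 × 0.044 × 0.075 = 0.001452
  NorthLine: 0.04 × 0.37 × 0.0675 = 0.000999
Normalizing constant = 0.00877075.
P(Arrow | evidence) = 0.004032 / 0.00877075 ≈ 0.4597.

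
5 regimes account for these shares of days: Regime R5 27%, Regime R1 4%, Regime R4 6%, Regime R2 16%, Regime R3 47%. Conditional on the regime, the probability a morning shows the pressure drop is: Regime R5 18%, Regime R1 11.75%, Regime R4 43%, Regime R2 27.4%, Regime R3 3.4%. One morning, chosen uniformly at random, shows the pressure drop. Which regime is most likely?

Regime R5

Prior × likelihood for each hypothesis:
  Regime R5: 0.27 × 0.18 = 0.0486
  Regime R1: 0.04 × 0.1175 = 0.0047
  Regime R4: 0.06 × 0.43 = 0.0258
  Regime R2: 0.16 × 0.274 = 0.04384
  Regime R3: 0.47 × 0.034 = 0.01598
Total = 0.13892.
Largest term belongs to Regime R5, so Regime R5 is most probable.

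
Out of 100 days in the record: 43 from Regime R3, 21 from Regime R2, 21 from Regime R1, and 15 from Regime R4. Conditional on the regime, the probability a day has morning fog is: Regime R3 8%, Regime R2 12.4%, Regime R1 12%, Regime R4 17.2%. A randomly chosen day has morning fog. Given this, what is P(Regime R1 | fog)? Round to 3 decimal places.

0.226

Prior × likelihood for each hypothesis:
  Regime R3: 0.43 × 0.08 = 0.0344
  Regime R2: 0.21 × 0.124 = 0.02604
  Regime R1: 0.21 × 0.12 = 0.0252
  Regime R4: 0.15 × 0.172 = 0.0258
Normalizing constant = 0.11144.
P(Regime R1 | evidence) = 0.0252 / 0.11144 ≈ 0.226.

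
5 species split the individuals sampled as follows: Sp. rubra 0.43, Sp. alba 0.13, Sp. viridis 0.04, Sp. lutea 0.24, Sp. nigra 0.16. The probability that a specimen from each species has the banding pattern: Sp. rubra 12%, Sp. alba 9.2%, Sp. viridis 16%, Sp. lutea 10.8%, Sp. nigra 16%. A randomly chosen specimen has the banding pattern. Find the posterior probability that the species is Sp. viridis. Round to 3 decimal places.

0.053

Prior × likelihood for each hypothesis:
  Sp. rubra: 0.43 × 0.12 = 0.0516
  Sp. alba: 0.13 × 0.092 = 0.01196
  Sp. viridis: 0.04 × 0.16 = 0.0064
  Sp. lutea: 0.24 × 0.108 = 0.02592
  Sp. nigra: 0.16 × 0.16 = 0.0256
Normalizing constant = 0.12148.
P(Sp. viridis | evidence) = 0.0064 / 0.12148 ≈ 0.053.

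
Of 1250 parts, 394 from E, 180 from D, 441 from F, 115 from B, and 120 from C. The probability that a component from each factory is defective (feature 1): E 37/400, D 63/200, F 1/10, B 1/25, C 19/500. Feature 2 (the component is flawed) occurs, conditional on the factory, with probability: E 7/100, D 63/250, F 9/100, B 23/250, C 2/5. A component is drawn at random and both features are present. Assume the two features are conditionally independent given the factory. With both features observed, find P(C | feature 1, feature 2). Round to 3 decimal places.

0.079

Compute prior × likelihood for every hypothesis:
  E: 0.3152 × 0.0925 × 0.07 = 0.00204092
  D: 0.144 × 0.315 × 0.252 = 0.01143072
  F: 0.3528 × 0.1 × 0.09 = 0.0031752
  B: 0.092 × 0.04 × 0.092 = 0.00033856
  C: 0.096 × 0.038 × 0.4 = 0.0014592
Sum = 0.0184446.
P(C | evidence) = 0.0014592 / 0.0184446 ≈ 0.079.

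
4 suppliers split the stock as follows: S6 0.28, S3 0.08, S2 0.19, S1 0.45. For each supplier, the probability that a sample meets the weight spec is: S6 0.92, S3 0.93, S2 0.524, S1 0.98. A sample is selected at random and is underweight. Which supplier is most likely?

Taking complements, P(underweight | each) = S6 0.08, S3 0.07, S2 0.476, S1 0.02.
By Bayes' rule, posterior ∝ prior × likelihood:
  S6: 0.28 × 0.08 = 0.0224
  S3: 0.08 × 0.07 = 0.0056
  S2: 0.19 × 0.476 = 0.09044
  S1: 0.45 × 0.02 = 0.009
Total = 0.12744.
Largest term belongs to S2, so S2 is most probable.

S2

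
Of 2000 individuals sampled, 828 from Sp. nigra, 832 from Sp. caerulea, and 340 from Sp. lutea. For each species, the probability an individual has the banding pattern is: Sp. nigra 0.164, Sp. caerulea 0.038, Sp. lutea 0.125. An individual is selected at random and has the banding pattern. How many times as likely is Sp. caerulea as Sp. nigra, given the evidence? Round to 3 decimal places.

0.233

Unnormalized posteriors (prior × likelihood):
  Sp. nigra: 0.414 × 0.164 = 0.067896
  Sp. caerulea: 0.416 × 0.038 = 0.015808
  Sp. lutea: 0.17 × 0.125 = 0.02125
Total = 0.104954.
The ratio is 0.015808 / 0.067896 (the normalizer cancels) = 0.233.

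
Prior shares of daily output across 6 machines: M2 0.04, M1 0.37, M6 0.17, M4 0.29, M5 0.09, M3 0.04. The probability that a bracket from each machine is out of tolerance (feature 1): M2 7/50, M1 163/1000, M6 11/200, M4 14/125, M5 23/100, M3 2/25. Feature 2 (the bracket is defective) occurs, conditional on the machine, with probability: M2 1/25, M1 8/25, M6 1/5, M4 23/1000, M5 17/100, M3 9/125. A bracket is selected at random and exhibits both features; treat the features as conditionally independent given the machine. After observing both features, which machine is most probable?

By Bayes' rule, posterior ∝ prior × likelihood:
  M2: 0.04 × 0.14 × 0.04 = 0.000224
  M1: 0.37 × 0.163 × 0.32 = 0.0192992
  M6: 0.17 × 0.055 × 0.2 = 0.00187
  M4: 0.29 × 0.112 × 0.023 = 0.00074704
  M5: 0.09 × 0.23 × 0.17 = 0.003519
  M3: 0.04 × 0.08 × 0.072 = 0.0002304
Sum = 0.02588964.
Largest term belongs to M1, so M1 is most probable.

M1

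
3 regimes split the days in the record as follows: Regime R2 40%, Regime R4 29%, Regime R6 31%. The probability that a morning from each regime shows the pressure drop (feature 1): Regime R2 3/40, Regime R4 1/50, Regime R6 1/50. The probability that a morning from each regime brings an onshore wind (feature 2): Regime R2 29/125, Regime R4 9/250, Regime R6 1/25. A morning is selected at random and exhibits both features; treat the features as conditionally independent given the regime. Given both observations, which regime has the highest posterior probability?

Regime R2

Unnormalized posteriors (prior × likelihood):
  Regime R2: 0.4 × 0.075 × 0.232 = 0.00696
  Regime R4: 0.29 × 0.02 × 0.036 = 0.0002088
  Regime R6: 0.31 × 0.02 × 0.04 = 0.000248
Total = 0.0074168.
Largest term belongs to Regime R2, so Regime R2 is most probable.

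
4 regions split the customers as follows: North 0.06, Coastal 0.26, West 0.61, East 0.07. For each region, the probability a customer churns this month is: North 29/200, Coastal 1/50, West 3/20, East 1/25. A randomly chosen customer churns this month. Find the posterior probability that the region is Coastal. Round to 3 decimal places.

0.048

Prior × likelihood for each hypothesis:
  North: 0.06 × 0.145 = 0.0087
  Coastal: 0.26 × 0.02 = 0.0052
  West: 0.61 × 0.15 = 0.0915
  East: 0.07 × 0.04 = 0.0028
Normalizing constant = 0.1082.
P(Coastal | evidence) = 0.0052 / 0.1082 ≈ 0.048.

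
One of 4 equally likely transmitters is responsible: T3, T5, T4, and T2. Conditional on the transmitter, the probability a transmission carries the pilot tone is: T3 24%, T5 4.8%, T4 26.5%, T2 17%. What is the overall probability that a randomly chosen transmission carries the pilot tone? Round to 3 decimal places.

Since the prior is uniform, the posterior is proportional to the likelihood:
  T3: 0.24
  T5: 0.048
  T4: 0.265
  T2: 0.17
P(pilot) = (1/4) × (0.24 + 0.048 + 0.265 + 0.17) = 0.723/4 ≈ 0.181.

0.181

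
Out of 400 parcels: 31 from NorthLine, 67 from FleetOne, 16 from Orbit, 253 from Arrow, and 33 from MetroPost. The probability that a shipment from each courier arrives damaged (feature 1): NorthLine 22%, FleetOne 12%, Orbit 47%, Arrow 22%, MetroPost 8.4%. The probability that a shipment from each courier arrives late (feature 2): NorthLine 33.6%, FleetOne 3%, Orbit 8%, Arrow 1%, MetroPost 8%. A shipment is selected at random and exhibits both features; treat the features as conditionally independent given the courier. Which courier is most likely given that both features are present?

Compute prior × likelihood for every hypothesis:
  NorthLine: 0.0775 × 0.22 × 0.336 = 0.0057288
  FleetOne: 0.1675 × 0.12 × 0.03 = 0.000603
  Orbit: 0.04 × 0.47 × 0.08 = 0.001504
  Arrow: 0.6325 × 0.22 × 0.01 = 0.0013915
  MetroPost: 0.0825 × 0.084 × 0.08 = 0.0005544
Total = 0.0097817.
Largest term belongs to NorthLine, so NorthLine is most probable.

NorthLine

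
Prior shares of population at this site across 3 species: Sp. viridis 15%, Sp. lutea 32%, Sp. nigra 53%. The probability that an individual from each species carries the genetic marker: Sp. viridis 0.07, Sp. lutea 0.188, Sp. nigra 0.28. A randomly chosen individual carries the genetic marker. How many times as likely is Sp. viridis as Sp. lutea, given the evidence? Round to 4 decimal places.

Unnormalized posteriors (prior × likelihood):
  Sp. viridis: 0.15 × 0.07 = 0.0105
  Sp. lutea: 0.32 × 0.188 = 0.06016
  Sp. nigra: 0.53 × 0.28 = 0.1484
Total = 0.21906.
The ratio is 0.0105 / 0.06016 (the normalizer cancels) = 0.1745.

0.1745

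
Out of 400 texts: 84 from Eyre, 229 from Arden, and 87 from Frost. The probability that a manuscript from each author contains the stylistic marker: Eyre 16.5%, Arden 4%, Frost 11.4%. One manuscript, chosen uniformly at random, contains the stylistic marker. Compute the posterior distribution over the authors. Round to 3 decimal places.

Eyre 0.421, Arden 0.278, Frost 0.301

Compute prior × likelihood for every hypothesis:
  Eyre: 0.21 × 0.165 = 0.03465
  Arden: 0.5725 × 0.04 = 0.0229
  Frost: 0.2175 × 0.114 = 0.024795
Normalizing constant = 0.082345.
P(Eyre | marker) = 0.03465/0.082345 ≈ 0.421
P(Arden | marker) = 0.0229/0.082345 ≈ 0.278
P(Frost | marker) = 0.024795/0.082345 ≈ 0.301
(Check: 0.421+0.278+0.301 = 1.000.)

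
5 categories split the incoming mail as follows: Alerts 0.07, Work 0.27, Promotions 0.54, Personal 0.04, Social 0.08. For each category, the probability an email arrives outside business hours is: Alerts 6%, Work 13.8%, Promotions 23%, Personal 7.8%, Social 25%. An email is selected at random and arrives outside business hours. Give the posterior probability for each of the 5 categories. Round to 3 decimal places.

By Bayes' rule, posterior ∝ prior × likelihood:
  Alerts: 0.07 × 0.06 = 0.0042
  Work: 0.27 × 0.138 = 0.03726
  Promotions: 0.54 × 0.23 = 0.1242
  Personal: 0.04 × 0.078 = 0.00312
  Social: 0.08 × 0.25 = 0.02
Total = 0.18878.
P(Alerts | off-hours) = 0.0042/0.18878 ≈ 0.022
P(Work | off-hours) = 0.03726/0.18878 ≈ 0.197
P(Promotions | off-hours) = 0.1242/0.18878 ≈ 0.658
P(Personal | off-hours) = 0.00312/0.18878 ≈ 0.017
P(Social | off-hours) = 0.02/0.18878 ≈ 0.106
(Check: 0.022+0.197+0.658+0.017+0.106 = 1.000.)

Alerts 0.022, Work 0.197, Promotions 0.658, Personal 0.017, Social 0.106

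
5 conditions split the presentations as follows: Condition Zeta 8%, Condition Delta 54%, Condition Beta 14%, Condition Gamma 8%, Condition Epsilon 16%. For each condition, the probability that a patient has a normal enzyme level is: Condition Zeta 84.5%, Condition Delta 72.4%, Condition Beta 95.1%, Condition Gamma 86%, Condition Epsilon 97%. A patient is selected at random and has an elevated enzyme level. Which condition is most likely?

Taking complements, P(elevated | each) = Condition Zeta 0.155, Condition Delta 0.276, Condition Beta 0.049, Condition Gamma 0.14, Condition Epsilon 0.03.
Prior × likelihood for each hypothesis:
  Condition Zeta: 0.08 × 0.155 = 0.0124
  Condition Delta: 0.54 × 0.276 = 0.14904
  Condition Beta: 0.14 × 0.049 = 0.00686
  Condition Gamma: 0.08 × 0.14 = 0.0112
  Condition Epsilon: 0.16 × 0.03 = 0.0048
Normalizing constant = 0.1843.
Largest term belongs to Condition Delta, so Condition Delta is most probable.

Condition Delta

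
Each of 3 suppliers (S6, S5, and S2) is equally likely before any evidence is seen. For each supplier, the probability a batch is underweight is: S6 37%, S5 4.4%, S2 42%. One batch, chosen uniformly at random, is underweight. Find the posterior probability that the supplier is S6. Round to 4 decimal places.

0.4436

With a uniform prior (1/3 each), posterior ∝ likelihood:
  S6: 0.37
  S5: 0.044
  S2: 0.42
Total = 0.834.
P(S6 | evidence) = 0.37 / 0.834 ≈ 0.4436.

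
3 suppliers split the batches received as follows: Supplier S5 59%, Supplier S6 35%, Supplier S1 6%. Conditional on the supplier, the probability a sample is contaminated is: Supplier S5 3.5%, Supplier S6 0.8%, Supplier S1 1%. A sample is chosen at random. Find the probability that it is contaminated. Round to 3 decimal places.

By Bayes' rule, posterior ∝ prior × likelihood:
  Supplier S5: 0.59 × 0.035 = 0.02065
  Supplier S6: 0.35 × 0.008 = 0.0028
  Supplier S1: 0.06 × 0.01 = 0.0006
P(contaminated) = 0.02065 + 0.0028 + 0.0006 = 0.02405 → 0.024.

0.024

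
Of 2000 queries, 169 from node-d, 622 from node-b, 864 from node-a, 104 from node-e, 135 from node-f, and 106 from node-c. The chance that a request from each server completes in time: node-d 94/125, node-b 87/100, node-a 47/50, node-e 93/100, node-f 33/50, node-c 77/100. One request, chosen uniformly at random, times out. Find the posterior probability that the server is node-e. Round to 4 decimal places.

0.0289

Taking complements, P(timeout | each) = node-d 0.248, node-b 0.13, node-a 0.06, node-e 0.07, node-f 0.34, node-c 0.23.
Unnormalized posteriors (prior × likelihood):
  node-d: 0.0845 × 0.248 = 0.020956
  node-b: 0.311 × 0.13 = 0.04043
  node-a: 0.432 × 0.06 = 0.02592
  node-e: 0.052 × 0.07 = 0.00364
  node-f: 0.0675 × 0.34 = 0.02295
  node-c: 0.053 × 0.23 = 0.01219
Total = 0.126086.
P(node-e | evidence) = 0.00364 / 0.126086 ≈ 0.0289.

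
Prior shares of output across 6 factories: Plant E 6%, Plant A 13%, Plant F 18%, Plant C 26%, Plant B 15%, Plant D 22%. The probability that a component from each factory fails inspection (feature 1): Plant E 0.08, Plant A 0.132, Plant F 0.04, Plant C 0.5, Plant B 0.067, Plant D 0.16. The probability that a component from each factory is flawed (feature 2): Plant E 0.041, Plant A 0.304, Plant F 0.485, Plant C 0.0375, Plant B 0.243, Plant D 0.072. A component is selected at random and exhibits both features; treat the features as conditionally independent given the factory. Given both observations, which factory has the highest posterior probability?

Plant A

Prior × likelihood for each hypothesis:
  Plant E: 0.06 × 0.08 × 0.041 = 0.0001968
  Plant A: 0.13 × 0.132 × 0.304 = 0.00521664
  Plant F: 0.18 × 0.04 × 0.485 = 0.003492
  Plant C: 0.26 × 0.5 × 0.0375 = 0.004875
  Plant B: 0.15 × 0.067 × 0.243 = 0.00244215
  Plant D: 0.22 × 0.16 × 0.072 = 0.0025344
Normalizing constant = 0.01875699.
Largest term belongs to Plant A, so Plant A is most probable.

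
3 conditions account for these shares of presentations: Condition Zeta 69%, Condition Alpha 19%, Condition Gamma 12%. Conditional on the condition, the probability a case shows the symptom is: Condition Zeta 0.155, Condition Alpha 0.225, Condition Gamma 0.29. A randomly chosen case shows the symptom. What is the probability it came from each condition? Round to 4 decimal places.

Condition Zeta 0.5797, Condition Alpha 0.2317, Condition Gamma 0.1886

By Bayes' rule, posterior ∝ prior × likelihood:
  Condition Zeta: 0.69 × 0.155 = 0.10695
  Condition Alpha: 0.19 × 0.225 = 0.04275
  Condition Gamma: 0.12 × 0.29 = 0.0348
Total = 0.1845.
P(Condition Zeta | symptomatic) = 0.10695/0.1845 ≈ 0.5797
P(Condition Alpha | symptomatic) = 0.04275/0.1845 ≈ 0.2317
P(Condition Gamma | symptomatic) = 0.0348/0.1845 ≈ 0.1886
(Check: 0.5797+0.2317+0.1886 = 1.0000.)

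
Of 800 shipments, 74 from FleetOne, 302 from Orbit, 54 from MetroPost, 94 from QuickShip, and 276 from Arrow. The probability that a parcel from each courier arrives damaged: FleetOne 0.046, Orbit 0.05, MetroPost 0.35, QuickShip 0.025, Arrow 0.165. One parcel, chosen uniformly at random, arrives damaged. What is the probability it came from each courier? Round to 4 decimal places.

FleetOne 0.0399, Orbit 0.1770, MetroPost 0.2216, QuickShip 0.0276, Arrow 0.5339

Prior × likelihood for each hypothesis:
  FleetOne: 0.0925 × 0.046 = 0.004255
  Orbit: 0.3775 × 0.05 = 0.018875
  MetroPost: 0.0675 × 0.35 = 0.023625
  QuickShip: 0.1175 × 0.025 = 0.0029375
  Arrow: 0.345 × 0.165 = 0.056925
Total = 0.1066175.
P(FleetOne | damaged) = 0.004255/0.1066175 ≈ 0.0399
P(Orbit | damaged) = 0.018875/0.1066175 ≈ 0.1770
P(MetroPost | damaged) = 0.023625/0.1066175 ≈ 0.2216
P(QuickShip | damaged) = 0.0029375/0.1066175 ≈ 0.0276
P(Arrow | damaged) = 0.056925/0.1066175 ≈ 0.5339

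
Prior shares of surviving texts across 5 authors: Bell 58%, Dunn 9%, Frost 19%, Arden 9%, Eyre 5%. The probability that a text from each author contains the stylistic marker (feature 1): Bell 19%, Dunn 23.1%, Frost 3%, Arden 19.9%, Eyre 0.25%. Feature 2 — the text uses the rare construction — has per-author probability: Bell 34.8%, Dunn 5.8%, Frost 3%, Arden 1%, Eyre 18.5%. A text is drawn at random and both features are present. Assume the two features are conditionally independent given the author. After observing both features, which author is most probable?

Compute prior × likelihood for every hypothesis:
  Bell: 0.58 × 0.19 × 0.348 = 0.0383496
  Dunn: 0.09 × 0.231 × 0.058 = 0.00120582
  Frost: 0.19 × 0.03 × 0.03 = 0.000171
  Arden: 0.09 × 0.199 × 0.01 = 0.0001791
  Eyre: 0.05 × 0.0025 × 0.185 = 0.000023125
Total = 0.039928645.
Largest term belongs to Bell, so Bell is most probable.

Bell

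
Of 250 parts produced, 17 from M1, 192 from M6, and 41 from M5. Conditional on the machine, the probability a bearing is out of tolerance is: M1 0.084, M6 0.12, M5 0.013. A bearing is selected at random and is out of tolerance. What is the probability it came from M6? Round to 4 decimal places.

Unnormalized posteriors (prior × likelihood):
  M1: 0.068 × 0.084 = 0.005712
  M6: 0.768 × 0.12 = 0.09216
  M5: 0.164 × 0.013 = 0.002132
Sum = 0.100004.
P(M6 | evidence) = 0.09216 / 0.100004 ≈ 0.9216.

0.9216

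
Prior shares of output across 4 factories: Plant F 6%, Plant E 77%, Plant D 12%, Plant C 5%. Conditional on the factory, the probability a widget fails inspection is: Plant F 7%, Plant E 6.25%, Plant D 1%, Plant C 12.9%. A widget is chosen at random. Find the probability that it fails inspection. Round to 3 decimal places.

0.060

Compute prior × likelihood for every hypothesis:
  Plant F: 0.06 × 0.07 = 0.0042
  Plant E: 0.77 × 0.0625 = 0.048125
  Plant D: 0.12 × 0.01 = 0.0012
  Plant C: 0.05 × 0.129 = 0.00645
P(nonconforming) = 0.0042 + 0.048125 + 0.0012 + 0.00645 = 0.059975 → 0.060.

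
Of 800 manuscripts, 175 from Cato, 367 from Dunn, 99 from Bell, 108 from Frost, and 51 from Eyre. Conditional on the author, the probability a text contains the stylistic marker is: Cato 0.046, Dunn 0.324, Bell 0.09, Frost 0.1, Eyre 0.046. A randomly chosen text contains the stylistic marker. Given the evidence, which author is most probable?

Unnormalized posteriors (prior × likelihood):
  Cato: 0.21875 × 0.046 = 0.0100625
  Dunn: 0.45875 × 0.324 = 0.148635
  Bell: 0.12375 × 0.09 = 0.0111375
  Frost: 0.135 × 0.1 = 0.0135
  Eyre: 0.06375 × 0.046 = 0.0029325
Total = 0.1862675.
Largest term belongs to Dunn, so Dunn is most probable.

Dunn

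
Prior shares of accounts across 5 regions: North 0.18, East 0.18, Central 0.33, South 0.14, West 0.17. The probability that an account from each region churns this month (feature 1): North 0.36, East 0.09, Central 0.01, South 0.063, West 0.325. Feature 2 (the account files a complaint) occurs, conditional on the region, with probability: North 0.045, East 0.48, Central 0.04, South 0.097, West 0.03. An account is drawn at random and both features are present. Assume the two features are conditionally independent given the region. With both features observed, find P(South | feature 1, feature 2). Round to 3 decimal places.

Compute prior × likelihood for every hypothesis:
  North: 0.18 × 0.36 × 0.045 = 0.002916
  East: 0.18 × 0.09 × 0.48 = 0.007776
  Central: 0.33 × 0.01 × 0.04 = 0.000132
  South: 0.14 × 0.063 × 0.097 = 0.00085554
  West: 0.17 × 0.325 × 0.03 = 0.0016575
Sum = 0.01333704.
P(South | evidence) = 0.00085554 / 0.01333704 ≈ 0.064.

0.064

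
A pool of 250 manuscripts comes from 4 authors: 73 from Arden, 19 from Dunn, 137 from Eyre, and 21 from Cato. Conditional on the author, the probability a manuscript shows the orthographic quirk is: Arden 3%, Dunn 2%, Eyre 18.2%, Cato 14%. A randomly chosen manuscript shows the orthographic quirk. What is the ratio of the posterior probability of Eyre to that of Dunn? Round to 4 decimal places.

65.6158

Prior × likelihood for each hypothesis:
  Arden: 0.292 × 0.03 = 0.00876
  Dunn: 0.076 × 0.02 = 0.00152
  Eyre: 0.548 × 0.182 = 0.099736
  Cato: 0.084 × 0.14 = 0.01176
Sum = 0.121776.
The ratio is 0.099736 / 0.00152 (the normalizer cancels) = 65.6158.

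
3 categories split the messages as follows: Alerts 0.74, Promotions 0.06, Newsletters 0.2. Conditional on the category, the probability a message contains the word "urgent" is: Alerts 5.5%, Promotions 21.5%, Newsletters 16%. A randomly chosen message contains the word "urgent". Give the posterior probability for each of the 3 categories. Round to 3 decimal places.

Alerts 0.475, Promotions 0.151, Newsletters 0.374

Prior × likelihood for each hypothesis:
  Alerts: 0.74 × 0.055 = 0.0407
  Promotions: 0.06 × 0.215 = 0.0129
  Newsletters: 0.2 × 0.16 = 0.032
Normalizing constant = 0.0856.
P(Alerts | urgent-flag) = 0.0407/0.0856 ≈ 0.475
P(Promotions | urgent-flag) = 0.0129/0.0856 ≈ 0.151
P(Newsletters | urgent-flag) = 0.032/0.0856 ≈ 0.374
(Check: 0.475+0.151+0.374 = 1.000.)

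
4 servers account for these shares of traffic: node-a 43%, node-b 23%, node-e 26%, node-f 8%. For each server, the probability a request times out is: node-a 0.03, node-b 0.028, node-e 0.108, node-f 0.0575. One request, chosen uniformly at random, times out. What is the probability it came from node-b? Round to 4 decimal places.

0.1238

Unnormalized posteriors (prior × likelihood):
  node-a: 0.43 × 0.03 = 0.0129
  node-b: 0.23 × 0.028 = 0.00644
  node-e: 0.26 × 0.108 = 0.02808
  node-f: 0.08 × 0.0575 = 0.0046
Sum = 0.05202.
P(node-b | evidence) = 0.00644 / 0.05202 ≈ 0.1238.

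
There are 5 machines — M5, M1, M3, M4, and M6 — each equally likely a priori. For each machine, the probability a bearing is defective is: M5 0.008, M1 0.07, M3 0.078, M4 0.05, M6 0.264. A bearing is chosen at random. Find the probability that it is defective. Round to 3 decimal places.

0.094

With a uniform prior (1/5 each), posterior ∝ likelihood:
  M5: 0.008
  M1: 0.07
  M3: 0.078
  M4: 0.05
  M6: 0.264
P(defective) = (1/5) × (0.008 + 0.07 + 0.078 + 0.05 + 0.264) = 0.47/5 ≈ 0.094.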